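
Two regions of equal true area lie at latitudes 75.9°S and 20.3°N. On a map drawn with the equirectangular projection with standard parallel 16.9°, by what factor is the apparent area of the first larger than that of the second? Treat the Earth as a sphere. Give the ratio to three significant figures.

3.85

In the equirectangular projection with standard parallel φ₀ = 16.9° (x = Rλ cos φ₀, y = Rφ), meridians are true-scale (h = 1) and the parallel scale is k = cos φ₀ / cos φ.
Areal scale at 75.9°: h·k = 1.000 × 3.928 = 3.928.
Areal scale at 20.3°: h·k = 1.000 × 1.020 = 1.020.
Ratio = 3.928/1.020 ≈ 3.85.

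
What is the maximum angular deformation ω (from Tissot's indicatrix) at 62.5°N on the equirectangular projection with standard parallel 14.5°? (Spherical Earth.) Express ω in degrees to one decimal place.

41.5°

With standard parallel φ₀ = 14.5°, the equirectangular projection gives x = Rλ cos φ₀, y = Rφ, so h = 1 and k = cos 14.5° / cos φ.
At 62.5°: h = 1.000, k = 2.097; principal scales a = 2.097, b = 1.000.
sin(ω/2) = (a − b)/(a + b) = 1.097/3.097 = 0.3542, so ω = 2 arcsin(0.3542) ≈ 41.5°.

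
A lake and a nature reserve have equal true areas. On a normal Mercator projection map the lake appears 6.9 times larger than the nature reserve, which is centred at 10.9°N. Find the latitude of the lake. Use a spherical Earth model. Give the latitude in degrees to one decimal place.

68.0°

On Mercator, (apparent₁)/(apparent₂) = sec²φ₁ / sec²φ₂ when true areas are equal.
cos²φ₂ / cos²φ₁ = 6.9  ⇒  cos φ₁ = cos 10.9° / √6.9 = 0.9820/2.627 = 0.3738.
φ₁ = arccos(0.3738) ≈ 68.0°.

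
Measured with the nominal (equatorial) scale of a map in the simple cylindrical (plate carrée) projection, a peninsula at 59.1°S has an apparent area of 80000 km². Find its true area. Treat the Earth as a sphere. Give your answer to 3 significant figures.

41100 km²

In the plate carrée (x = Rλ, y = Rφ), meridians are true-scale (h = 1) and parallels are stretched by k = sec φ.
Areal scale = h·k = 1 × sec φ; at 59.1°, h = 1.000, k = 1.947, so h·k = 1.947.
True area = apparent / (areal scale) = 80000 / 1.947 ≈ 41100 km².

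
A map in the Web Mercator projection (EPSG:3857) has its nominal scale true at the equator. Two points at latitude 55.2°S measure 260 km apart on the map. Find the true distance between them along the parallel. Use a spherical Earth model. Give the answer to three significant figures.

148 km

For Mercator, h = k = sec φ (a conformal cylindrical projection has a single point scale, 1/cos φ).
Along the parallel at 55.2°, map distances are exaggerated by k = sec 55.2° = 1.752.
True distance = 260 / 1.752 = 260 × cos 55.2° ≈ 148 km.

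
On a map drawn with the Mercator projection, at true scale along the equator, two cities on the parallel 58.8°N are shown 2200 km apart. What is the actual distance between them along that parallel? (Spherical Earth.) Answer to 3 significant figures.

1140 km

For Mercator, h = k = sec φ (a conformal cylindrical projection has a single point scale, 1/cos φ).
Along the parallel at 58.8°, map distances are exaggerated by k = sec 58.8° = 1.930.
True distance = 2200 / 1.930 = 2200 × cos 58.8° ≈ 1140 km.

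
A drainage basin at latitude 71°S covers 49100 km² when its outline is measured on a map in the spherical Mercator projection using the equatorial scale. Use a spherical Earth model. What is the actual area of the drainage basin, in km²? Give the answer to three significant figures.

Mercator is conformal, so the point scale is isotropic: h = k = sec φ = 1/cos φ.
Areal scale = k² = sec²φ = 1/cos²(71°) = 1/0.3256² = 9.434.
True area = apparent / (areal scale) = 49100 / 9.434 ≈ 5200 km².

5200 km²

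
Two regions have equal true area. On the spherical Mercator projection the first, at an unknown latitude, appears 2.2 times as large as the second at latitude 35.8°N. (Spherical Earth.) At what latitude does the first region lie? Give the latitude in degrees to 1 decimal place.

Mercator areal scale is sec²φ, so apparent-area ratio = sec²φ₁ / sec²φ₂ = cos²φ₂ / cos²φ₁.
cos²φ₂ / cos²φ₁ = 2.2  ⇒  cos φ₁ = cos 35.8° / √2.2 = 0.8111/1.483 = 0.5468.
φ₁ = arccos(0.5468) ≈ 56.9°.

56.9°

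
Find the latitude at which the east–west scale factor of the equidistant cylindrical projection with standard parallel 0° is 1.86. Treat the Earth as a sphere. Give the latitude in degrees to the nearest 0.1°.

Plate carrée: h = 1, k = sec φ along parallels.
sec φ = 1.86  ⇒  cos φ = 0.5376  ⇒  φ ≈ 57.5°.

57.5°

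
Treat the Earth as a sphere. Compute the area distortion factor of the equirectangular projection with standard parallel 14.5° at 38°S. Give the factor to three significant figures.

In the equirectangular projection with standard parallel φ₀ = 14.5° (x = Rλ cos φ₀, y = Rφ), meridians are true-scale (h = 1) and the parallel scale is k = cos φ₀ / cos φ.
Areal scale = h·k = 1 × cos φ₀ / cos φ; at 38°, h = 1.000, k = 1.229, so h·k = 1.229.

1.23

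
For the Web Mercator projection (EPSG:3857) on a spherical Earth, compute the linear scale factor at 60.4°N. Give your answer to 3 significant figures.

2.02

For Mercator, h = k = sec φ (a conformal cylindrical projection has a single point scale, 1/cos φ).
k = 1/cos 60.4° = 1/0.4939 = 2.025.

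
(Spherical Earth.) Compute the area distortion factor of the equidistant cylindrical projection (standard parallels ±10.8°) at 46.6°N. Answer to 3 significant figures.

With standard parallel φ₀ = 10.8°, the equirectangular projection gives x = Rλ cos φ₀, y = Rφ, so h = 1 and k = cos 10.8° / cos φ.
Areal scale = h·k = 1 × cos φ₀ / cos φ; at 46.6°, h = 1.000, k = 1.430, so h·k = 1.430.

1.43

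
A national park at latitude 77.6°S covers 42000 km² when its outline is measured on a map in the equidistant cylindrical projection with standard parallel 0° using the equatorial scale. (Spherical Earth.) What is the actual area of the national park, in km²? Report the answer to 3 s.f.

Plate carrée maps x = Rλ, y = Rφ. The meridian scale is h = 1 and the parallel scale is k = 1/cos φ = sec φ.
Areal scale = h·k = 1 × sec φ; at 77.6°, h = 1.000, k = 4.657, so h·k = 4.657.
True area = apparent / (areal scale) = 42000 / 4.657 ≈ 9020 km².

9020 km²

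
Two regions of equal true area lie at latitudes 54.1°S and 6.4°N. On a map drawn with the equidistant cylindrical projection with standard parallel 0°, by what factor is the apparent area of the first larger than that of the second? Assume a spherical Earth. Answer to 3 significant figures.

Plate carrée maps x = Rλ, y = Rφ. The meridian scale is h = 1 and the parallel scale is k = 1/cos φ = sec φ.
Areal scale at 54.1°: h·k = 1.000 × 1.705 = 1.705.
Areal scale at 6.4°: h·k = 1.000 × 1.006 = 1.006.
Ratio = 1.705/1.006 ≈ 1.69.

1.69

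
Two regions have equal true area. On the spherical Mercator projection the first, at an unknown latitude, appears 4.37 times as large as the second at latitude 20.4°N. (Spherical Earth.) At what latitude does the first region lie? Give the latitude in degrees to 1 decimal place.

On Mercator, (apparent₁)/(apparent₂) = sec²φ₁ / sec²φ₂ when true areas are equal.
cos²φ₂ / cos²φ₁ = 4.37  ⇒  cos φ₁ = cos 20.4° / √4.37 = 0.9373/2.090 = 0.4484.
φ₁ = arccos(0.4484) ≈ 63.4°.

63.4°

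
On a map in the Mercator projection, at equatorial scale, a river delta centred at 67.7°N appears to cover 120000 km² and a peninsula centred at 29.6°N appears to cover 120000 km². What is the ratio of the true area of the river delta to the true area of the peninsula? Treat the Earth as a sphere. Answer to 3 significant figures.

Mercator's areal exaggeration is sec²φ; hence true area = (apparent area) · cos²φ.
True area of river delta: 120000 × cos²(67.7°) = 120000 × 0.1440 = 17280 km².
True area of peninsula: 120000 × cos²(29.6°) = 120000 × 0.7560 = 90720 km².
Ratio = 17280 / 90720 ≈ 0.190.

0.190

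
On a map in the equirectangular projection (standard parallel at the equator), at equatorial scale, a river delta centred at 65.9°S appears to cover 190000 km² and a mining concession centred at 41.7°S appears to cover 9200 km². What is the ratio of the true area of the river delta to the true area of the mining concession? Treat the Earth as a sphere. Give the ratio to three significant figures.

11.3

On the plate carrée, areal scale = h·k = 1 × sec φ, so true area = apparent × cos φ.
True area of river delta: 190000 × cos(65.9°) = 190000 × 0.4083 = 77580 km².
True area of mining concession: 9200 × cos(41.7°) = 9200 × 0.7466 = 6869 km².
Ratio = 77580 / 6869 ≈ 11.3.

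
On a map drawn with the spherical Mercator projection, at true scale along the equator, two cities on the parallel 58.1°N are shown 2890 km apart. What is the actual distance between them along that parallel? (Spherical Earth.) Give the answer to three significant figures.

The Mercator projection is conformal; its linear scale factor is the same in every direction and equals sec φ = 1/cos φ.
Along the parallel at 58.1°, map distances are exaggerated by k = sec 58.1° = 1.892.
True distance = 2890 / 1.892 = 2890 × cos 58.1° ≈ 1530 km.

1530 km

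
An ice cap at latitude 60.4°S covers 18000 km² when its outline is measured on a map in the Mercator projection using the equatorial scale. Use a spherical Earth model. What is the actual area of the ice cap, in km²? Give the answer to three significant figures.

The Mercator projection is conformal; its linear scale factor is the same in every direction and equals sec φ = 1/cos φ.
Areal scale = k² = sec²φ = 1/cos²(60.4°) = 1/0.4939² = 4.099.
True area = apparent / (areal scale) = 18000 / 4.099 ≈ 4390 km².

4390 km²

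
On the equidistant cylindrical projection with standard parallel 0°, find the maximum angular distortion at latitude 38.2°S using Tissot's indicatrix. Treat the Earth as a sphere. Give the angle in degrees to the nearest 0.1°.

13.8°

For the equirectangular projection with φ₀ = 0 (plate carrée), h = 1 along meridians and k = sec φ along parallels.
At 38.2°: h = 1.000, k = 1.272; principal scales a = 1.272, b = 1.000.
sin(ω/2) = (a − b)/(a + b) = 0.2725/2.272 = 0.1199, so ω = 2 arcsin(0.1199) ≈ 13.8°.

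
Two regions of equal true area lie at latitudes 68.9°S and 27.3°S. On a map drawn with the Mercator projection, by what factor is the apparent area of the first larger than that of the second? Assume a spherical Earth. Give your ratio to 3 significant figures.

Mercator is conformal with k = sec φ, so areal scale = k² = sec²φ.
At 68.9°: sec²(68.9°) = 1/0.3600² = 7.716.
At 27.3°: sec²(27.3°) = 1/0.8886² = 1.266.
Ratio = 7.716/1.266 = cos²(27.3°)/cos²(68.9°) ≈ 6.09.

6.09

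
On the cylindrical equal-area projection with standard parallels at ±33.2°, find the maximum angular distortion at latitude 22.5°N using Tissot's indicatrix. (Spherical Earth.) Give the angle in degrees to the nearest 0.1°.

11.3°

A cylindrical equal-area projection with standard parallel φ₀ has meridian scale h = cos φ / cos φ₀ and parallel scale k = cos φ₀ / cos φ (so areas are preserved, h·k = 1).
At 22.5°: h = 1.104, k = 0.9057; principal scales a = 1.104, b = 0.9057.
sin(ω/2) = (a − b)/(a + b) = 0.1984/2.010 = 0.09872, so ω = 2 arcsin(0.09872) ≈ 11.3°.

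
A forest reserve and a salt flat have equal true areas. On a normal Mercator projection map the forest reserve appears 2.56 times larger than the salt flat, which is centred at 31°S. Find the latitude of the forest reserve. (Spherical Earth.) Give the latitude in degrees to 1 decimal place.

For equal true areas on Mercator, apparent areas scale as sec²φ, so the ratio is cos²φ₂ / cos²φ₁.
cos²φ₂ / cos²φ₁ = 2.56  ⇒  cos φ₁ = cos 31° / √2.56 = 0.8572/1.600 = 0.5357.
φ₁ = arccos(0.5357) ≈ 57.6°.

57.6°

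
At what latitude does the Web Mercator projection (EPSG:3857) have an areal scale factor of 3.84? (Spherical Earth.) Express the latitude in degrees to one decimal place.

59.3°

Mercator areal scale is sec²φ.
sec²φ = 3.84  ⇒  cos²φ = 0.2604  ⇒  cos φ = 0.5103.
φ = arccos(0.5103) ≈ 59.3°.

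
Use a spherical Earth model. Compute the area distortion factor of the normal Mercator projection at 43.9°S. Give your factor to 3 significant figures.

Mercator is conformal, so the point scale is isotropic: h = k = sec φ = 1/cos φ.
Areal scale = k² = sec²φ = 1/cos²(43.9°) = 1/0.7206² = 1.926.

1.93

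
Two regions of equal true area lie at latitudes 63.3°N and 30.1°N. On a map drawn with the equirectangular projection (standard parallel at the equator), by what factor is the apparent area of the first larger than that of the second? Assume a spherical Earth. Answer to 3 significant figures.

In the plate carrée (x = Rλ, y = Rφ), meridians are true-scale (h = 1) and parallels are stretched by k = sec φ.
Areal scale at 63.3°: h·k = 1.000 × 2.226 = 2.226.
Areal scale at 30.1°: h·k = 1.000 × 1.156 = 1.156.
Ratio = 2.226/1.156 ≈ 1.93.

1.93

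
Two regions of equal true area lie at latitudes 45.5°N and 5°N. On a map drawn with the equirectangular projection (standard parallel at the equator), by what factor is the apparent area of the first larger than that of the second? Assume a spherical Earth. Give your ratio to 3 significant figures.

For the equirectangular projection with φ₀ = 0 (plate carrée), h = 1 along meridians and k = sec φ along parallels.
Areal scale at 45.5°: h·k = 1.000 × 1.427 = 1.427.
Areal scale at 5°: h·k = 1.000 × 1.004 = 1.004.
Ratio = 1.427/1.004 ≈ 1.42.

1.42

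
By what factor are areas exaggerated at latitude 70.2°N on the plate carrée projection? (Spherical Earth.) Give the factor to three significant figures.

Plate carrée maps x = Rλ, y = Rφ. The meridian scale is h = 1 and the parallel scale is k = 1/cos φ = sec φ.
Areal scale = h·k = 1 × sec φ; at 70.2°, h = 1.000, k = 2.952, so h·k = 2.952.

2.95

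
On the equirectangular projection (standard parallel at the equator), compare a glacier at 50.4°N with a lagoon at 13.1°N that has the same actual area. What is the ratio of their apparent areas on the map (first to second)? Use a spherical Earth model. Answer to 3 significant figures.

1.53

Plate carrée maps x = Rλ, y = Rφ. The meridian scale is h = 1 and the parallel scale is k = 1/cos φ = sec φ.
Areal scale at 50.4°: h·k = 1.000 × 1.569 = 1.569.
Areal scale at 13.1°: h·k = 1.000 × 1.027 = 1.027.
Ratio = 1.569/1.027 ≈ 1.53.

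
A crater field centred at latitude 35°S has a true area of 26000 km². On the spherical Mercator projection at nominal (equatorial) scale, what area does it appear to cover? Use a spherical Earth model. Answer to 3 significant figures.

For Mercator, h = k = sec φ (a conformal cylindrical projection has a single point scale, 1/cos φ).
Areal scale = k² = sec²φ = 1/cos²(35°) = 1/0.8192² = 1.490.
Apparent area = 26000 × 1.490 ≈ 38700 km².

38700 km²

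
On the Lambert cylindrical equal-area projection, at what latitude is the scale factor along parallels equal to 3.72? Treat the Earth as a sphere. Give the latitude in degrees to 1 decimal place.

74.4°

The Lambert cylindrical equal-area projection is the cylindrical equal-area projection with its standard parallel at the equator (φ₀ = 0). A cylindrical equal-area projection with standard parallel φ₀ has meridian scale h = cos φ / cos φ₀ and parallel scale k = cos φ₀ / cos φ (so areas are preserved, h·k = 1).
k = cos φ₀ / cos φ = 3.72  ⇒  cos φ = cos 0° / 3.72 = 0.2688.
φ = arccos(0.2688) ≈ 74.4°.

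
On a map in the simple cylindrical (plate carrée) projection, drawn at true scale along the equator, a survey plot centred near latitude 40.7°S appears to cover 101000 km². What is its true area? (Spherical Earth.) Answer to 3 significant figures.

76600 km²

In the plate carrée (x = Rλ, y = Rφ), meridians are true-scale (h = 1) and parallels are stretched by k = sec φ.
Areal scale = h·k = 1 × sec φ; at 40.7°, h = 1.000, k = 1.319, so h·k = 1.319.
True area = apparent / (areal scale) = 101000 / 1.319 ≈ 76600 km².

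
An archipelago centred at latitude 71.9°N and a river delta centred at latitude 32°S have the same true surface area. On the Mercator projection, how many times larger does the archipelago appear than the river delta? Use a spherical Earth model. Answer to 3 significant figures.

7.45

On Mercator, area is exaggerated by sec²φ = 1/cos²φ.
At 71.9°: sec²(71.9°) = 1/0.3107² = 10.36.
At 32°: sec²(32°) = 1/0.8480² = 1.390.
Ratio = 10.36/1.390 = cos²(32°)/cos²(71.9°) ≈ 7.45.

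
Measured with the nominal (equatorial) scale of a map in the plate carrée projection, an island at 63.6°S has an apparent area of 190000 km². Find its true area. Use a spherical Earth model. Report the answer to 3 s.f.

Plate carrée maps x = Rλ, y = Rφ. The meridian scale is h = 1 and the parallel scale is k = 1/cos φ = sec φ.
Areal scale = h·k = 1 × sec φ; at 63.6°, h = 1.000, k = 2.249, so h·k = 2.249.
True area = apparent / (areal scale) = 190000 / 2.249 ≈ 84500 km².

84500 km²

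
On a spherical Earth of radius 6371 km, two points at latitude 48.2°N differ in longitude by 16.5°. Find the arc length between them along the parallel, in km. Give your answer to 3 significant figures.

1220 km

Arc length along a parallel = R cos φ · Δλ (with Δλ in radians).
= 6371 × cos 48.2° × (16.5° × π/180) = 6371 × 0.6665 × 0.2880 ≈ 1220 km.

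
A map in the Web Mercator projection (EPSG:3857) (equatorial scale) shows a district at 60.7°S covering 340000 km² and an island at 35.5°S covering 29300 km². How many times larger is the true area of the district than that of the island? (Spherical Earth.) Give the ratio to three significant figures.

4.19

On Mercator the areal scale is sec²φ, so true area = apparent × cos²φ.
True area of district: 340000 × cos²(60.7°) = 340000 × 0.2395 = 81430 km².
True area of island: 29300 × cos²(35.5°) = 29300 × 0.6628 = 19420 km².
Ratio = 81430 / 19420 ≈ 4.19.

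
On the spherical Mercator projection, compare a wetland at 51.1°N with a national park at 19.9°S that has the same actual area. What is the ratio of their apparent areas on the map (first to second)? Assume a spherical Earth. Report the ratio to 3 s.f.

2.24

Mercator is conformal with k = sec φ, so areal scale = k² = sec²φ.
At 51.1°: sec²(51.1°) = 1/0.6280² = 2.536.
At 19.9°: sec²(19.9°) = 1/0.9403² = 1.131.
Ratio = 2.536/1.131 = cos²(19.9°)/cos²(51.1°) ≈ 2.24.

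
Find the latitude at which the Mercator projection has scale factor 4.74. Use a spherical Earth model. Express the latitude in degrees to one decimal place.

Mercator scale is k = sec φ = 1/cos φ.
1/cos φ = 4.74  ⇒  cos φ = 0.2110  ⇒  φ = arccos(0.2110) ≈ 77.8°.

77.8°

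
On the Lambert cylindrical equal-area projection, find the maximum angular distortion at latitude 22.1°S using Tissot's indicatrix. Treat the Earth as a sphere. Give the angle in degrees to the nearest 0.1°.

8.7°

The Lambert cylindrical equal-area projection is the cylindrical equal-area projection with its standard parallel at the equator (φ₀ = 0). A cylindrical equal-area projection with standard parallel φ₀ has meridian scale h = cos φ / cos φ₀ and parallel scale k = cos φ₀ / cos φ (so areas are preserved, h·k = 1).
At 22.1°: h = 0.9265, k = 1.079; principal scales a = 1.079, b = 0.9265.
sin(ω/2) = (a − b)/(a + b) = 0.1528/2.006 = 0.07616, so ω = 2 arcsin(0.07616) ≈ 8.7°.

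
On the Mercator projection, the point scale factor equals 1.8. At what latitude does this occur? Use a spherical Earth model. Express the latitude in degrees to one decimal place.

Mercator scale is k = sec φ = 1/cos φ.
1/cos φ = 1.8  ⇒  cos φ = 0.5556  ⇒  φ = arccos(0.5556) ≈ 56.3°.

56.3°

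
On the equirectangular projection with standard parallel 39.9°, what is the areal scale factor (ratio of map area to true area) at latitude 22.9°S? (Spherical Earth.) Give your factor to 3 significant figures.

0.833

With standard parallel φ₀ = 39.9°, the equirectangular projection gives x = Rλ cos φ₀, y = Rφ, so h = 1 and k = cos 39.9° / cos φ.
Areal scale = h·k = 1 × cos φ₀ / cos φ; at 22.9°, h = 1.000, k = 0.8328, so h·k = 0.8328.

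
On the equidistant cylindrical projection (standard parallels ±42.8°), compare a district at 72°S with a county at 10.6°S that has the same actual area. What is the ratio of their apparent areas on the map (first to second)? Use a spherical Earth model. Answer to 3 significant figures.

With standard parallel φ₀ = 42.8°, the equirectangular projection gives x = Rλ cos φ₀, y = Rφ, so h = 1 and k = cos 42.8° / cos φ.
Areal scale at 72°: h·k = 1.000 × 2.374 = 2.374.
Areal scale at 10.6°: h·k = 1.000 × 0.7465 = 0.7465.
Ratio = 2.374/0.7465 ≈ 3.18.

3.18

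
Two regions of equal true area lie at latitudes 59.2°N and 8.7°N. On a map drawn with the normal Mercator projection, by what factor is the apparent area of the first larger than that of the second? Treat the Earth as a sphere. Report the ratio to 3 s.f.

Mercator areal scale is sec²φ.
At 59.2°: sec²(59.2°) = 1/0.5120² = 3.814.
At 8.7°: sec²(8.7°) = 1/0.9885² = 1.023.
Ratio = 3.814/1.023 = cos²(8.7°)/cos²(59.2°) ≈ 3.73.

3.73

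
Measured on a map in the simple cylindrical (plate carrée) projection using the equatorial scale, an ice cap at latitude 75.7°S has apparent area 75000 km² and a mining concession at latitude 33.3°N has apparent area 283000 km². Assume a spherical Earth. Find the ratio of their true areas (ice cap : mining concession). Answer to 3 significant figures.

0.0783

On the plate carrée, areal scale = h·k = 1 × sec φ, so true area = apparent × cos φ.
True area of ice cap: 75000 × cos(75.7°) = 75000 × 0.2470 = 18520 km².
True area of mining concession: 283000 × cos(33.3°) = 283000 × 0.8358 = 236500 km².
Ratio = 18520 / 236500 ≈ 0.0783.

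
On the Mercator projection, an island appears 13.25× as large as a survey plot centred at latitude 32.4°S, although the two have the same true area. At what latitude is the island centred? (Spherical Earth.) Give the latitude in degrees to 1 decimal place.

76.6°

Mercator areal scale is sec²φ, so apparent-area ratio = sec²φ₁ / sec²φ₂ = cos²φ₂ / cos²φ₁.
cos²φ₂ / cos²φ₁ = 13.25  ⇒  cos φ₁ = cos 32.4° / √13.25 = 0.8443/3.640 = 0.2320.
φ₁ = arccos(0.2320) ≈ 76.6°.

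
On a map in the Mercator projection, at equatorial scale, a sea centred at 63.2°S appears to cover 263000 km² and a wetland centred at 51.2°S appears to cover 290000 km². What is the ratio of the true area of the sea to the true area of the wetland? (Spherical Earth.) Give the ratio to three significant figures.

0.470

Mercator's areal exaggeration is sec²φ; hence true area = (apparent area) · cos²φ.
True area of sea: 263000 × cos²(63.2°) = 263000 × 0.2033 = 53470 km².
True area of wetland: 290000 × cos²(51.2°) = 290000 × 0.3926 = 113900 km².
Ratio = 53470 / 113900 ≈ 0.470.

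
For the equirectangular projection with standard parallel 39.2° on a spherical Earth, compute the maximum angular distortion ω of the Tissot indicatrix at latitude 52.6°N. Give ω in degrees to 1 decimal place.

In the equirectangular projection with standard parallel φ₀ = 39.2° (x = Rλ cos φ₀, y = Rφ), meridians are true-scale (h = 1) and the parallel scale is k = cos φ₀ / cos φ.
At 52.6°: h = 1.000, k = 1.276; principal scales a = 1.276, b = 1.000.
sin(ω/2) = (a − b)/(a + b) = 0.2759/2.276 = 0.1212, so ω = 2 arcsin(0.1212) ≈ 13.9°.

13.9°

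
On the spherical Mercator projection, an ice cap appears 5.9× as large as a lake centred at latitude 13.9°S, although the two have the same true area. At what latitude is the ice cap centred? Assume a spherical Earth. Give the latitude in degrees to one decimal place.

66.4°

Mercator areal scale is sec²φ, so apparent-area ratio = sec²φ₁ / sec²φ₂ = cos²φ₂ / cos²φ₁.
cos²φ₂ / cos²φ₁ = 5.9  ⇒  cos φ₁ = cos 13.9° / √5.9 = 0.9707/2.429 = 0.3996.
φ₁ = arccos(0.3996) ≈ 66.4°.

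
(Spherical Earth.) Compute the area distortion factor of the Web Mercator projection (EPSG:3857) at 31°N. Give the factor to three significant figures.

1.36

The Mercator projection is conformal; its linear scale factor is the same in every direction and equals sec φ = 1/cos φ.
Areal scale = k² = sec²φ = 1/cos²(31°) = 1/0.8572² = 1.361.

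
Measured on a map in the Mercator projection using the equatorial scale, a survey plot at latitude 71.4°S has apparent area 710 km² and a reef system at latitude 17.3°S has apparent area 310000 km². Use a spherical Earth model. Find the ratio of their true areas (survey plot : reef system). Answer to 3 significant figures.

0.000256

Mercator's areal exaggeration is sec²φ; hence true area = (apparent area) · cos²φ.
True area of survey plot: 710 × cos²(71.4°) = 710 × 0.1017 = 72.23 km².
True area of reef system: 310000 × cos²(17.3°) = 310000 × 0.9116 = 282600 km².
Ratio = 72.23 / 282600 ≈ 0.000256.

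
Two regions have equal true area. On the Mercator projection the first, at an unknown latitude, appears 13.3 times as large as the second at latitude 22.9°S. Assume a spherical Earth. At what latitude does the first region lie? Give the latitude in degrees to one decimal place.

75.4°

Mercator areal scale is sec²φ, so apparent-area ratio = sec²φ₁ / sec²φ₂ = cos²φ₂ / cos²φ₁.
cos²φ₂ / cos²φ₁ = 13.3  ⇒  cos φ₁ = cos 22.9° / √13.3 = 0.9212/3.647 = 0.2526.
φ₁ = arccos(0.2526) ≈ 75.4°.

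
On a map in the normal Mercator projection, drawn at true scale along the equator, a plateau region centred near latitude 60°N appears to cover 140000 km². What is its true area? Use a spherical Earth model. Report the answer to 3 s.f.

Mercator is conformal, so the point scale is isotropic: h = k = sec φ = 1/cos φ.
Areal scale = k² = sec²φ = 1/cos²(60°) = 1/0.5000² = 4.000.
True area = apparent / (areal scale) = 140000 / 4.000 ≈ 35000 km².

35000 km²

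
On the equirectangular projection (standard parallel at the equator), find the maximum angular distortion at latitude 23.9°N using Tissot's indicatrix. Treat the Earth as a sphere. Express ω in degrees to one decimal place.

5.1°

For the equirectangular projection with φ₀ = 0 (plate carrée), h = 1 along meridians and k = sec φ along parallels.
At 23.9°: h = 1.000, k = 1.094; principal scales a = 1.094, b = 1.000.
sin(ω/2) = (a − b)/(a + b) = 0.09379/2.094 = 0.04479, so ω = 2 arcsin(0.04479) ≈ 5.1°.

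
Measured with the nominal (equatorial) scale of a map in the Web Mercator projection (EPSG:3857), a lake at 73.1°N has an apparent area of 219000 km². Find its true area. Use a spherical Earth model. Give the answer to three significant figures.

18500 km²

The Mercator projection is conformal; its linear scale factor is the same in every direction and equals sec φ = 1/cos φ.
Areal scale = k² = sec²φ = 1/cos²(73.1°) = 1/0.2907² = 11.83.
True area = apparent / (areal scale) = 219000 / 11.83 ≈ 18500 km².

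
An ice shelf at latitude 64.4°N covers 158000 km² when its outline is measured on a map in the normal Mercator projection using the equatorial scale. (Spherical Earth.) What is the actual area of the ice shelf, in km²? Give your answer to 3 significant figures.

29500 km²

Mercator is conformal, so the point scale is isotropic: h = k = sec φ = 1/cos φ.
Areal scale = k² = sec²φ = 1/cos²(64.4°) = 1/0.4321² = 5.356.
True area = apparent / (areal scale) = 158000 / 5.356 ≈ 29500 km².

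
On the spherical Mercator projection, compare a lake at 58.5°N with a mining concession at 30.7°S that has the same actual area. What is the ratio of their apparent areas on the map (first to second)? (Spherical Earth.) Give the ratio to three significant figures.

On Mercator, area is exaggerated by sec²φ = 1/cos²φ.
At 58.5°: sec²(58.5°) = 1/0.5225² = 3.663.
At 30.7°: sec²(30.7°) = 1/0.8599² = 1.353.
Ratio = 3.663/1.353 = cos²(30.7°)/cos²(58.5°) ≈ 2.71.

2.71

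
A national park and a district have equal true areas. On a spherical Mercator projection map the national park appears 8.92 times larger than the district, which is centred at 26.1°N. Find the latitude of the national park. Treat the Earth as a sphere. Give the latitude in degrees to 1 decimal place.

On Mercator, (apparent₁)/(apparent₂) = sec²φ₁ / sec²φ₂ when true areas are equal.
cos²φ₂ / cos²φ₁ = 8.92  ⇒  cos φ₁ = cos 26.1° / √8.92 = 0.8980/2.987 = 0.3007.
φ₁ = arccos(0.3007) ≈ 72.5°.

72.5°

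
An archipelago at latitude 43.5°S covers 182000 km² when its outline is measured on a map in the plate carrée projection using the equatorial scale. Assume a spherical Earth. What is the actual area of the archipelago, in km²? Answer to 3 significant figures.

132000 km²

Plate carrée maps x = Rλ, y = Rφ. The meridian scale is h = 1 and the parallel scale is k = 1/cos φ = sec φ.
Areal scale = h·k = 1 × sec φ; at 43.5°, h = 1.000, k = 1.379, so h·k = 1.379.
True area = apparent / (areal scale) = 182000 / 1.379 ≈ 132000 km².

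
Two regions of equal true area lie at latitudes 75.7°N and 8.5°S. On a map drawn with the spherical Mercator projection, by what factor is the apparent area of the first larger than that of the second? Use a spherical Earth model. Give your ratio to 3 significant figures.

16.0

Mercator areal scale is sec²φ.
At 75.7°: sec²(75.7°) = 1/0.2470² = 16.39.
At 8.5°: sec²(8.5°) = 1/0.9890² = 1.022.
Ratio = 16.39/1.022 = cos²(8.5°)/cos²(75.7°) ≈ 16.0.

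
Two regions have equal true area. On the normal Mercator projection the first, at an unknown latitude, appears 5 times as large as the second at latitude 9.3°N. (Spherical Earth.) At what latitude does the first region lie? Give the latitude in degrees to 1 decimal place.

63.8°

For equal true areas on Mercator, apparent areas scale as sec²φ, so the ratio is cos²φ₂ / cos²φ₁.
cos²φ₂ / cos²φ₁ = 5  ⇒  cos φ₁ = cos 9.3° / √5 = 0.9869/2.236 = 0.4413.
φ₁ = arccos(0.4413) ≈ 63.8°.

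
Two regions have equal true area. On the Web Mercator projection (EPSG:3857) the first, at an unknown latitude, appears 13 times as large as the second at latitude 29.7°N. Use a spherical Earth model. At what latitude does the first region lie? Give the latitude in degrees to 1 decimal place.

76.1°

For equal true areas on Mercator, apparent areas scale as sec²φ, so the ratio is cos²φ₂ / cos²φ₁.
cos²φ₂ / cos²φ₁ = 13  ⇒  cos φ₁ = cos 29.7° / √13 = 0.8686/3.606 = 0.2409.
φ₁ = arccos(0.2409) ≈ 76.1°.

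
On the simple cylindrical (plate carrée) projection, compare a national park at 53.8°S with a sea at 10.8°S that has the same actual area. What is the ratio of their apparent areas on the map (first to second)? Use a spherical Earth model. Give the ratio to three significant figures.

In the plate carrée (x = Rλ, y = Rφ), meridians are true-scale (h = 1) and parallels are stretched by k = sec φ.
Areal scale at 53.8°: h·k = 1.000 × 1.693 = 1.693.
Areal scale at 10.8°: h·k = 1.000 × 1.018 = 1.018.
Ratio = 1.693/1.018 ≈ 1.66.

1.66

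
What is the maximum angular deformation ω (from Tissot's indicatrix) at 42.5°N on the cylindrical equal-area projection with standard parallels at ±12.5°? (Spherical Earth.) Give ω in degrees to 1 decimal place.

A cylindrical equal-area projection with standard parallel φ₀ has meridian scale h = cos φ / cos φ₀ and parallel scale k = cos φ₀ / cos φ (so areas are preserved, h·k = 1).
At 42.5°: h = 0.7552, k = 1.324; principal scales a = 1.324, b = 0.7552.
sin(ω/2) = (a − b)/(a + b) = 0.5690/2.079 = 0.2736, so ω = 2 arcsin(0.2736) ≈ 31.8°.

31.8°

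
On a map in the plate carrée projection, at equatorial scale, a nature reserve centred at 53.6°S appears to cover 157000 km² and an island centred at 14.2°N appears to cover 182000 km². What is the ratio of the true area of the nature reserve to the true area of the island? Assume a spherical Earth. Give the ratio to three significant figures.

On the plate carrée, areal scale = h·k = 1 × sec φ, so true area = apparent × cos φ.
True area of nature reserve: 157000 × cos(53.6°) = 157000 × 0.5934 = 93170 km².
True area of island: 182000 × cos(14.2°) = 182000 × 0.9694 = 176400 km².
Ratio = 93170 / 176400 ≈ 0.528.

0.528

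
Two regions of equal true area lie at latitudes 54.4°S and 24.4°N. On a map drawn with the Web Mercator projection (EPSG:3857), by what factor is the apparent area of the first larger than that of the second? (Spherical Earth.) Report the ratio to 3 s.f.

2.45

Mercator is conformal with k = sec φ, so areal scale = k² = sec²φ.
At 54.4°: sec²(54.4°) = 1/0.5821² = 2.951.
At 24.4°: sec²(24.4°) = 1/0.9107² = 1.206.
Ratio = 2.951/1.206 = cos²(24.4°)/cos²(54.4°) ≈ 2.45.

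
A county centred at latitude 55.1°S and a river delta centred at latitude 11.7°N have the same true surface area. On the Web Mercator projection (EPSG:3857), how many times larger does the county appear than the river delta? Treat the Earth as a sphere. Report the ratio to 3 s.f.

2.93

Mercator is conformal with k = sec φ, so areal scale = k² = sec²φ.
At 55.1°: sec²(55.1°) = 1/0.5721² = 3.055.
At 11.7°: sec²(11.7°) = 1/0.9792² = 1.043.
Ratio = 3.055/1.043 = cos²(11.7°)/cos²(55.1°) ≈ 2.93.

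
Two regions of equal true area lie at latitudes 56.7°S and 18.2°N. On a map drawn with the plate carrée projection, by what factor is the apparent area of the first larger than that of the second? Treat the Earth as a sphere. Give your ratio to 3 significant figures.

In the plate carrée (x = Rλ, y = Rφ), meridians are true-scale (h = 1) and parallels are stretched by k = sec φ.
Areal scale at 56.7°: h·k = 1.000 × 1.821 = 1.821.
Areal scale at 18.2°: h·k = 1.000 × 1.053 = 1.053.
Ratio = 1.821/1.053 ≈ 1.73.

1.73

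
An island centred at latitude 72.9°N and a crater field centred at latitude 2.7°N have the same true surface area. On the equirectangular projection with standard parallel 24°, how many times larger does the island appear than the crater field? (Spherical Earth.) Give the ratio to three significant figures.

With standard parallel φ₀ = 24°, the equirectangular projection gives x = Rλ cos φ₀, y = Rφ, so h = 1 and k = cos 24° / cos φ.
Areal scale at 72.9°: h·k = 1.000 × 3.107 = 3.107.
Areal scale at 2.7°: h·k = 1.000 × 0.9146 = 0.9146.
Ratio = 3.107/0.9146 ≈ 3.40.

3.40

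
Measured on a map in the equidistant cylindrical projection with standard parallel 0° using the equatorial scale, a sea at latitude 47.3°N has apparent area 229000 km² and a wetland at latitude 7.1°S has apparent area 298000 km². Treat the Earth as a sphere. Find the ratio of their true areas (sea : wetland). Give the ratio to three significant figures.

On the plate carrée, areal scale = h·k = 1 × sec φ, so true area = apparent × cos φ.
True area of sea: 229000 × cos(47.3°) = 229000 × 0.6782 = 155300 km².
True area of wetland: 298000 × cos(7.1°) = 298000 × 0.9923 = 295700 km².
Ratio = 155300 / 295700 ≈ 0.525.

0.525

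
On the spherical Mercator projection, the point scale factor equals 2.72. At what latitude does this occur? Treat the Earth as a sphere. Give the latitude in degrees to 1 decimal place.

68.4°

Mercator scale is k = sec φ = 1/cos φ.
1/cos φ = 2.72  ⇒  cos φ = 0.3676  ⇒  φ = arccos(0.3676) ≈ 68.4°.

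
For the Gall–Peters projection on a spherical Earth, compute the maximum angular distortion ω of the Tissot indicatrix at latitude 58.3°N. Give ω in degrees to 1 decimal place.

33.5°

The Gall–Peters projection is cylindrical equal-area with φ₀ = 45°. Cylindrical equal-area (φ₀ = 45°): h = cos φ / cos 45° along meridians, k = cos 45° / cos φ along parallels; h·k = 1.
At 58.3°: h = 0.7431, k = 1.346; principal scales a = 1.346, b = 0.7431.
sin(ω/2) = (a − b)/(a + b) = 0.6025/2.089 = 0.2885, so ω = 2 arcsin(0.2885) ≈ 33.5°.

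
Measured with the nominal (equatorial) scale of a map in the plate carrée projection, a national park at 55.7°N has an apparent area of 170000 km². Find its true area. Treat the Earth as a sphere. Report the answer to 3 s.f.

95800 km²

Plate carrée maps x = Rλ, y = Rφ. The meridian scale is h = 1 and the parallel scale is k = 1/cos φ = sec φ.
Areal scale = h·k = 1 × sec φ; at 55.7°, h = 1.000, k = 1.775, so h·k = 1.775.
True area = apparent / (areal scale) = 170000 / 1.775 ≈ 95800 km².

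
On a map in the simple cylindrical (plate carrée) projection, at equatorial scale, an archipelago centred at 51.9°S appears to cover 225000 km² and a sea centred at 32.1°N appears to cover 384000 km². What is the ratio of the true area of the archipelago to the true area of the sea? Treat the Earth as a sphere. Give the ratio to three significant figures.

On the plate carrée, areal scale = h·k = 1 × sec φ, so true area = apparent × cos φ.
True area of archipelago: 225000 × cos(51.9°) = 225000 × 0.6170 = 138800 km².
True area of sea: 384000 × cos(32.1°) = 384000 × 0.8471 = 325300 km².
Ratio = 138800 / 325300 ≈ 0.427.

0.427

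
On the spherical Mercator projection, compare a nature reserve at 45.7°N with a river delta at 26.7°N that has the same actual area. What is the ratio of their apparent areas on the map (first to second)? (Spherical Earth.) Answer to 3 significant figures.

1.64

Mercator areal scale is sec²φ.
At 45.7°: sec²(45.7°) = 1/0.6984² = 2.050.
At 26.7°: sec²(26.7°) = 1/0.8934² = 1.253.
Ratio = 2.050/1.253 = cos²(26.7°)/cos²(45.7°) ≈ 1.64.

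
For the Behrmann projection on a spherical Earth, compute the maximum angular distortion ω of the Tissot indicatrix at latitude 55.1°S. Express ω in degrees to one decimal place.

46.2°

Behrmann is a cylindrical equal-area projection with standard parallels at ±30°. Cylindrical equal-area (φ₀ = 30°): h = cos φ / cos 30° along meridians, k = cos 30° / cos φ along parallels; h·k = 1.
At 55.1°: h = 0.6607, k = 1.514; principal scales a = 1.514, b = 0.6607.
sin(ω/2) = (a − b)/(a + b) = 0.8530/2.174 = 0.3923, so ω = 2 arcsin(0.3923) ≈ 46.2°.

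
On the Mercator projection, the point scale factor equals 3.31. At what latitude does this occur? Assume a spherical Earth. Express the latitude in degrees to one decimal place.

72.4°

Mercator scale is k = sec φ = 1/cos φ.
1/cos φ = 3.31  ⇒  cos φ = 0.3021  ⇒  φ = arccos(0.3021) ≈ 72.4°.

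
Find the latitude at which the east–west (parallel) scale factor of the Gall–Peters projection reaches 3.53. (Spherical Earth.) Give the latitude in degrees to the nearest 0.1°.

The Gall–Peters projection is cylindrical equal-area with φ₀ = 45°. A cylindrical equal-area projection with standard parallel φ₀ has meridian scale h = cos φ / cos φ₀ and parallel scale k = cos φ₀ / cos φ (so areas are preserved, h·k = 1).
k = cos φ₀ / cos φ = 3.53  ⇒  cos φ = cos 45° / 3.53 = 0.2003.
φ = arccos(0.2003) ≈ 78.4°.

78.4°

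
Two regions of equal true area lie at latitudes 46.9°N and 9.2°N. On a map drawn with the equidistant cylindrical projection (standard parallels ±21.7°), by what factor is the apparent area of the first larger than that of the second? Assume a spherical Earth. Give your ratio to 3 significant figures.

1.44

With standard parallel φ₀ = 21.7°, the equirectangular projection gives x = Rλ cos φ₀, y = Rφ, so h = 1 and k = cos 21.7° / cos φ.
Areal scale at 46.9°: h·k = 1.000 × 1.360 = 1.360.
Areal scale at 9.2°: h·k = 1.000 × 0.9412 = 0.9412.
Ratio = 1.360/0.9412 ≈ 1.44.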